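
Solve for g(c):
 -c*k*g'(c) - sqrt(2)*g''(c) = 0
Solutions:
 g(c) = Piecewise((-2^(3/4)*sqrt(pi)*C1*erf(2^(1/4)*c*sqrt(k)/2)/(2*sqrt(k)) - C2, (k > 0) | (k < 0)), (-C1*c - C2, True))


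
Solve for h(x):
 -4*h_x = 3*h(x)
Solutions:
 h(x) = C1*exp(-3*x/4)


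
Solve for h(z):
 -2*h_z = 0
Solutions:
 h(z) = C1


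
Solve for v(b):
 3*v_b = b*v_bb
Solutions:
 v(b) = C1 + C2*b^4


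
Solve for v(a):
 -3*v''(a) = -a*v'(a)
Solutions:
 v(a) = C1 + C2*erfi(sqrt(6)*a/6)


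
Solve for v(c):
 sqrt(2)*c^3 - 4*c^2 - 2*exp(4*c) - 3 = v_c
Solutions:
 v(c) = C1 + sqrt(2)*c^4/4 - 4*c^3/3 - 3*c - exp(4*c)/2


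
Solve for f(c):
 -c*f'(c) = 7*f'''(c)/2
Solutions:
 f(c) = C1 + Integral(C2*airyai(-2^(1/3)*7^(2/3)*c/7) + C3*airybi(-2^(1/3)*7^(2/3)*c/7), c)


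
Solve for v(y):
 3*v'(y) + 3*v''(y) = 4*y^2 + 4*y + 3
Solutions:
 v(y) = C1 + C2*exp(-y) + 4*y^3/9 - 2*y^2/3 + 7*y/3


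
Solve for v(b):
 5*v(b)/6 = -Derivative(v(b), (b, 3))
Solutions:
 v(b) = C3*exp(-5^(1/3)*6^(2/3)*b/6) + (C1*sin(2^(2/3)*3^(1/6)*5^(1/3)*b/4) + C2*cos(2^(2/3)*3^(1/6)*5^(1/3)*b/4))*exp(5^(1/3)*6^(2/3)*b/12)


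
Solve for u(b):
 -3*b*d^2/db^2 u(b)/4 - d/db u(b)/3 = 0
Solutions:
 u(b) = C1 + C2*b^(5/9)


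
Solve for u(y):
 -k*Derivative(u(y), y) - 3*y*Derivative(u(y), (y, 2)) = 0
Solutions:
 u(y) = C1 + y^(1 - re(k)/3)*(C2*sin(log(y)*Abs(im(k))/3) + C3*cos(log(y)*im(k)/3))


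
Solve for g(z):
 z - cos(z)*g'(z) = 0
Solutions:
 g(z) = C1 + Integral(z/cos(z), z)


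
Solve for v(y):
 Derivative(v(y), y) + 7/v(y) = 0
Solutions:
 v(y) = -sqrt(C1 - 14*y)
 v(y) = sqrt(C1 - 14*y)


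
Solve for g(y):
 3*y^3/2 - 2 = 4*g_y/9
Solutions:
 g(y) = C1 + 27*y^4/32 - 9*y/2


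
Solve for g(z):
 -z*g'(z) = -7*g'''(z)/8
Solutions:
 g(z) = C1 + Integral(C2*airyai(2*7^(2/3)*z/7) + C3*airybi(2*7^(2/3)*z/7), z)


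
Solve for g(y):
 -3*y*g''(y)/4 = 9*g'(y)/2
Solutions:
 g(y) = C1 + C2/y^5


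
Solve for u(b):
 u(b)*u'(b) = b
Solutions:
 u(b) = -sqrt(C1 + b^2)
 u(b) = sqrt(C1 + b^2)


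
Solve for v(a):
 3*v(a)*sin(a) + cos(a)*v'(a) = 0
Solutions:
 v(a) = C1*cos(a)^3


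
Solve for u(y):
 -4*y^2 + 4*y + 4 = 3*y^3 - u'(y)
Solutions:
 u(y) = C1 + 3*y^4/4 + 4*y^3/3 - 2*y^2 - 4*y


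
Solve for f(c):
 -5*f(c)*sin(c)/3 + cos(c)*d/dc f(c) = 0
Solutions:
 f(c) = C1/cos(c)^(5/3)


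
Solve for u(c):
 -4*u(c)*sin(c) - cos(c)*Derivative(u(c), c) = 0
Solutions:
 u(c) = C1*cos(c)^4


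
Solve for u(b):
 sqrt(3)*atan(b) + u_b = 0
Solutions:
 u(b) = C1 - sqrt(3)*(b*atan(b) - log(b^2 + 1)/2)


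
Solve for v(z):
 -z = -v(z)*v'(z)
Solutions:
 v(z) = -sqrt(C1 + z^2)
 v(z) = sqrt(C1 + z^2)


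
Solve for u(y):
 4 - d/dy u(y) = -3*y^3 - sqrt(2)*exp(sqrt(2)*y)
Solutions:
 u(y) = C1 + 3*y^4/4 + 4*y + exp(sqrt(2)*y)


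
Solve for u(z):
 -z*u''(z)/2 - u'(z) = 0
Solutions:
 u(z) = C1 + C2/z


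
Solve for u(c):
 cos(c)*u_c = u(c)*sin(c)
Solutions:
 u(c) = C1/cos(c)


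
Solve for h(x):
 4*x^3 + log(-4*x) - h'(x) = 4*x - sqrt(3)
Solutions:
 h(x) = C1 + x^4 - 2*x^2 + x*log(-x) + x*(-1 + 2*log(2) + sqrt(3))


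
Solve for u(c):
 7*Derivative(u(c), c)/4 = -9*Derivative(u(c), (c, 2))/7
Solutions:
 u(c) = C1 + C2*exp(-49*c/36)


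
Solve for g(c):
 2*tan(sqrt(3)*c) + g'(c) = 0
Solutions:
 g(c) = C1 + 2*sqrt(3)*log(cos(sqrt(3)*c))/3


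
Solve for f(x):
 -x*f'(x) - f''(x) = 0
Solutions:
 f(x) = C1 + C2*erf(sqrt(2)*x/2)


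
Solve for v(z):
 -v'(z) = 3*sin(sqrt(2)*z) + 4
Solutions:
 v(z) = C1 - 4*z + 3*sqrt(2)*cos(sqrt(2)*z)/2


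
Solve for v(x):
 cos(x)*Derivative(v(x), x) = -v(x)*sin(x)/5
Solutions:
 v(x) = C1*cos(x)^(1/5)


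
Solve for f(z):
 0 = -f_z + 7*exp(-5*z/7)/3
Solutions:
 f(z) = C1 - 49*exp(-5*z/7)/15


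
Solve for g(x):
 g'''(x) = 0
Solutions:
 g(x) = C1 + C2*x + C3*x^2


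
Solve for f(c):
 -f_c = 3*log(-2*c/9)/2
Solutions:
 f(c) = C1 - 3*c*log(-c)/2 + c*(-3*log(2)/2 + 3/2 + 3*log(3))


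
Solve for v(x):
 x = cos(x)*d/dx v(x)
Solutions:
 v(x) = C1 + Integral(x/cos(x), x)


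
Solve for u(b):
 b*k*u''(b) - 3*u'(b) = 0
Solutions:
 u(b) = C1 + b^(((re(k) + 3)*re(k) + im(k)^2)/(re(k)^2 + im(k)^2))*(C2*sin(3*log(b)*Abs(im(k))/(re(k)^2 + im(k)^2)) + C3*cos(3*log(b)*im(k)/(re(k)^2 + im(k)^2)))


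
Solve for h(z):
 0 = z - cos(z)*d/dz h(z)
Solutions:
 h(z) = C1 + Integral(z/cos(z), z)


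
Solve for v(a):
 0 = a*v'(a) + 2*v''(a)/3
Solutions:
 v(a) = C1 + C2*erf(sqrt(3)*a/2)


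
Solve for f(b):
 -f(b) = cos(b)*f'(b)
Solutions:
 f(b) = C1*sqrt(sin(b) - 1)/sqrt(sin(b) + 1)


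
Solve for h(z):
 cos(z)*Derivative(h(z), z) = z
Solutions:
 h(z) = C1 + Integral(z/cos(z), z)


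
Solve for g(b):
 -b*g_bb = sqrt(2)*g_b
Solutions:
 g(b) = C1 + C2*b^(1 - sqrt(2))


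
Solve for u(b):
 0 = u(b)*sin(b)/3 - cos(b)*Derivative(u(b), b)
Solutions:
 u(b) = C1/cos(b)^(1/3)


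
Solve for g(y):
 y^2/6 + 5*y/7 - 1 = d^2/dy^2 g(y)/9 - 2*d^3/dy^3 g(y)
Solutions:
 g(y) = C1 + C2*y + C3*exp(y/18) + y^4/8 + 141*y^3/14 + 7551*y^2/14


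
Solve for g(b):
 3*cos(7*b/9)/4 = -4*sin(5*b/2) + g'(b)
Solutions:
 g(b) = C1 + 27*sin(7*b/9)/28 - 8*cos(5*b/2)/5


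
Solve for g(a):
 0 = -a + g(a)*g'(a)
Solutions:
 g(a) = -sqrt(C1 + a^2)
 g(a) = sqrt(C1 + a^2)


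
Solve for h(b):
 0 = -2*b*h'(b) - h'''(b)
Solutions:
 h(b) = C1 + Integral(C2*airyai(-2^(1/3)*b) + C3*airybi(-2^(1/3)*b), b)


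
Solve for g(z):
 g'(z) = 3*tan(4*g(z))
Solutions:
 g(z) = -asin(C1*exp(12*z))/4 + pi/4
 g(z) = asin(C1*exp(12*z))/4


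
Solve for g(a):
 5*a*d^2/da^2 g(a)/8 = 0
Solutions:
 g(a) = C1 + C2*a


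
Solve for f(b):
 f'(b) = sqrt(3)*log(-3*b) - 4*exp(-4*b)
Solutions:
 f(b) = C1 + sqrt(3)*b*log(-b) + sqrt(3)*b*(-1 + log(3)) + exp(-4*b)


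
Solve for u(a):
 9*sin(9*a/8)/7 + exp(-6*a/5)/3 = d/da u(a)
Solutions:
 u(a) = C1 - 8*cos(9*a/8)/7 - 5*exp(-6*a/5)/18


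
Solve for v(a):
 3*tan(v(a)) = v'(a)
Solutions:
 v(a) = pi - asin(C1*exp(3*a))
 v(a) = asin(C1*exp(3*a))


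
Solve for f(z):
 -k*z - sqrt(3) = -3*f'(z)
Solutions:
 f(z) = C1 + k*z^2/6 + sqrt(3)*z/3


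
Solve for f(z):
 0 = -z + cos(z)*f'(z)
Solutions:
 f(z) = C1 + Integral(z/cos(z), z)


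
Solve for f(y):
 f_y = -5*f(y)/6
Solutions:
 f(y) = C1*exp(-5*y/6)


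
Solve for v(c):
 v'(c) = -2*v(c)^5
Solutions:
 v(c) = -I*(1/(C1 + 8*c))^(1/4)
 v(c) = I*(1/(C1 + 8*c))^(1/4)
 v(c) = -(1/(C1 + 8*c))^(1/4)
 v(c) = (1/(C1 + 8*c))^(1/4)


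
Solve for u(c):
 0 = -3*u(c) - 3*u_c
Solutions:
 u(c) = C1*exp(-c)


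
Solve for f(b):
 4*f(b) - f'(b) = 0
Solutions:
 f(b) = C1*exp(4*b)


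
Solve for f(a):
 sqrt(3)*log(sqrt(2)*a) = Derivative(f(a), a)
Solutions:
 f(a) = C1 + sqrt(3)*a*log(a) - sqrt(3)*a + sqrt(3)*a*log(2)/2


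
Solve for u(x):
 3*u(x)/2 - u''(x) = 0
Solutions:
 u(x) = C1*exp(-sqrt(6)*x/2) + C2*exp(sqrt(6)*x/2)


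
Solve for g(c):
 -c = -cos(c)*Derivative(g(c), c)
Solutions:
 g(c) = C1 + Integral(c/cos(c), c)


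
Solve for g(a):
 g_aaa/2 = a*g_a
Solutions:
 g(a) = C1 + Integral(C2*airyai(2^(1/3)*a) + C3*airybi(2^(1/3)*a), a)


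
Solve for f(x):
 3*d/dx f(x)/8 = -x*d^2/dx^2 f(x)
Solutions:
 f(x) = C1 + C2*x^(5/8)


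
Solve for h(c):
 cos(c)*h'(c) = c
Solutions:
 h(c) = C1 + Integral(c/cos(c), c)


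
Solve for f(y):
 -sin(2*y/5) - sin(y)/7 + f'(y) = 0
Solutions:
 f(y) = C1 - 5*cos(2*y/5)/2 - cos(y)/7


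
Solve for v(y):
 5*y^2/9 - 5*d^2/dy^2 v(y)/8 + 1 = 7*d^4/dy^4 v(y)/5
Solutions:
 v(y) = C1 + C2*y + C3*sin(5*sqrt(14)*y/28) + C4*cos(5*sqrt(14)*y/28) + 2*y^4/27 - 268*y^2/225


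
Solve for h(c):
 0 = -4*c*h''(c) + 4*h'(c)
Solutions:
 h(c) = C1 + C2*c^2


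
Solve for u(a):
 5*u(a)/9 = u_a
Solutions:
 u(a) = C1*exp(5*a/9)


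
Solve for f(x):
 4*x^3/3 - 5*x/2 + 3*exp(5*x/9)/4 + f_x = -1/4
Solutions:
 f(x) = C1 - x^4/3 + 5*x^2/4 - x/4 - 27*exp(5*x/9)/20


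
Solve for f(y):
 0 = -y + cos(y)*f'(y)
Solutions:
 f(y) = C1 + Integral(y/cos(y), y)


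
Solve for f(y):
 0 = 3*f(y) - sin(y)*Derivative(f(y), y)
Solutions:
 f(y) = C1*(cos(y) - 1)^(3/2)/(cos(y) + 1)^(3/2)


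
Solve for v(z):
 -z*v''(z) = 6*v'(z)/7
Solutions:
 v(z) = C1 + C2*z^(1/7)


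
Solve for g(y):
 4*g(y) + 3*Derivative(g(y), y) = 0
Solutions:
 g(y) = C1*exp(-4*y/3)


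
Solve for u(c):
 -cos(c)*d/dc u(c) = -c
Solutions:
 u(c) = C1 + Integral(c/cos(c), c)


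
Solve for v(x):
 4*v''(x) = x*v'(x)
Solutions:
 v(x) = C1 + C2*erfi(sqrt(2)*x/4)


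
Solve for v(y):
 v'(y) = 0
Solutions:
 v(y) = C1


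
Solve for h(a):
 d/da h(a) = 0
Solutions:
 h(a) = C1


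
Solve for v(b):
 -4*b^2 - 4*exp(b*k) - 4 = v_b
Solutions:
 v(b) = C1 - 4*b^3/3 - 4*b - 4*exp(b*k)/k


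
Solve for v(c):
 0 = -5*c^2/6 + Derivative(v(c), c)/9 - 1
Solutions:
 v(c) = C1 + 5*c^3/2 + 9*c


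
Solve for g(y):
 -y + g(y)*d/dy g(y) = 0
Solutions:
 g(y) = -sqrt(C1 + y^2)
 g(y) = sqrt(C1 + y^2)


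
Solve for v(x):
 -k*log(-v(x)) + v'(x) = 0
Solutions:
 -li(-v(x)) = C1 + k*x


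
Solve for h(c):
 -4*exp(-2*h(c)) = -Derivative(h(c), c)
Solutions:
 h(c) = log(-sqrt(C1 + 8*c))
 h(c) = log(C1 + 8*c)/2


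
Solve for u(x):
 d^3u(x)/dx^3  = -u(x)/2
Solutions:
 u(x) = C3*exp(-2^(2/3)*x/2) + (C1*sin(2^(2/3)*sqrt(3)*x/4) + C2*cos(2^(2/3)*sqrt(3)*x/4))*exp(2^(2/3)*x/4)


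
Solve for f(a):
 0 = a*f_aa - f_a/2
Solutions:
 f(a) = C1 + C2*a^(3/2)


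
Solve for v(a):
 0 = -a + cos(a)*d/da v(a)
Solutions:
 v(a) = C1 + Integral(a/cos(a), a)


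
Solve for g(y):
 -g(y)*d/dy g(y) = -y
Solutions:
 g(y) = -sqrt(C1 + y^2)
 g(y) = sqrt(C1 + y^2)


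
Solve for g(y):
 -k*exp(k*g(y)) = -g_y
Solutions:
 g(y) = Piecewise((log(-1/(C1*k + k^2*y))/k, Ne(k, 0)), (nan, True))
 g(y) = Piecewise((C1 + k*y, Eq(k, 0)), (nan, True))


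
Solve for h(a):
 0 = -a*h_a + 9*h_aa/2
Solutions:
 h(a) = C1 + C2*erfi(a/3)


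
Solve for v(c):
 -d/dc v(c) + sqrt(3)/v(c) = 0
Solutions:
 v(c) = -sqrt(C1 + 2*sqrt(3)*c)
 v(c) = sqrt(C1 + 2*sqrt(3)*c)


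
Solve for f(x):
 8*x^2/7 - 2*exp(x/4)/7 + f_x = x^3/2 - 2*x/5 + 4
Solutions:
 f(x) = C1 + x^4/8 - 8*x^3/21 - x^2/5 + 4*x + 8*exp(x/4)/7


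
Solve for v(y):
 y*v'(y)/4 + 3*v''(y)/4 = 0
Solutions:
 v(y) = C1 + C2*erf(sqrt(6)*y/6)


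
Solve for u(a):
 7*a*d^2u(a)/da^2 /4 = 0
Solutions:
 u(a) = C1 + C2*a


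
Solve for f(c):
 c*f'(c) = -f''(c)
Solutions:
 f(c) = C1 + C2*erf(sqrt(2)*c/2)


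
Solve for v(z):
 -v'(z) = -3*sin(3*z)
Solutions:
 v(z) = C1 - cos(3*z)


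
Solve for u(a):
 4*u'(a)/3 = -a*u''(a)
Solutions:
 u(a) = C1 + C2/a^(1/3)


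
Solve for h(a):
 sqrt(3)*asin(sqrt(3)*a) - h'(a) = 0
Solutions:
 h(a) = C1 + sqrt(3)*(a*asin(sqrt(3)*a) + sqrt(3)*sqrt(1 - 3*a^2)/3)


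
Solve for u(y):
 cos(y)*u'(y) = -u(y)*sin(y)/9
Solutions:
 u(y) = C1*cos(y)^(1/9)


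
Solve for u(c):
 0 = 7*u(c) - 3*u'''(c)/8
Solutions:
 u(c) = C3*exp(2*3^(2/3)*7^(1/3)*c/3) + (C1*sin(3^(1/6)*7^(1/3)*c) + C2*cos(3^(1/6)*7^(1/3)*c))*exp(-3^(2/3)*7^(1/3)*c/3)


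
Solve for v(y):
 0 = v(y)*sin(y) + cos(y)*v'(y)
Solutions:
 v(y) = C1*cos(y)


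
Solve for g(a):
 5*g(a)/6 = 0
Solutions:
 g(a) = 0


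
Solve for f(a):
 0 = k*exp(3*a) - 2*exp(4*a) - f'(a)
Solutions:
 f(a) = C1 + k*exp(3*a)/3 - exp(4*a)/2


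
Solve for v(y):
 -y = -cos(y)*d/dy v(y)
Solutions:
 v(y) = C1 + Integral(y/cos(y), y)


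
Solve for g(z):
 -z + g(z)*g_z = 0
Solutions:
 g(z) = -sqrt(C1 + z^2)
 g(z) = sqrt(C1 + z^2)


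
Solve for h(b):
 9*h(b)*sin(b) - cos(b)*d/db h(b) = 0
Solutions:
 h(b) = C1/cos(b)^9


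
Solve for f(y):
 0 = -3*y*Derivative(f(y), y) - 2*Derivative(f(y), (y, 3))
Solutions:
 f(y) = C1 + Integral(C2*airyai(-2^(2/3)*3^(1/3)*y/2) + C3*airybi(-2^(2/3)*3^(1/3)*y/2), y)


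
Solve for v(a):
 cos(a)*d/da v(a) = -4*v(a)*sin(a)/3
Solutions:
 v(a) = C1*cos(a)^(4/3)


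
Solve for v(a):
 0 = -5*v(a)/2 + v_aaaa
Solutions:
 v(a) = C1*exp(-2^(3/4)*5^(1/4)*a/2) + C2*exp(2^(3/4)*5^(1/4)*a/2) + C3*sin(2^(3/4)*5^(1/4)*a/2) + C4*cos(2^(3/4)*5^(1/4)*a/2)


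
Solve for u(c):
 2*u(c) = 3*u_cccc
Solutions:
 u(c) = C1*exp(-2^(1/4)*3^(3/4)*c/3) + C2*exp(2^(1/4)*3^(3/4)*c/3) + C3*sin(2^(1/4)*3^(3/4)*c/3) + C4*cos(2^(1/4)*3^(3/4)*c/3)


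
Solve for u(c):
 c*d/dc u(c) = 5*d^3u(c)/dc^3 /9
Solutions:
 u(c) = C1 + Integral(C2*airyai(15^(2/3)*c/5) + C3*airybi(15^(2/3)*c/5), c)


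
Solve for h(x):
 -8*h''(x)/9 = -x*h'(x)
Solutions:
 h(x) = C1 + C2*erfi(3*x/4)


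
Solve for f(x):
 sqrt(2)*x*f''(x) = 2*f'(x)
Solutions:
 f(x) = C1 + C2*x^(1 + sqrt(2))


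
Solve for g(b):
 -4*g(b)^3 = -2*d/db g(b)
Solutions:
 g(b) = -sqrt(2)*sqrt(-1/(C1 + 2*b))/2
 g(b) = sqrt(2)*sqrt(-1/(C1 + 2*b))/2


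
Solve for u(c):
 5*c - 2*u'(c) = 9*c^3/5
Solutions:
 u(c) = C1 - 9*c^4/40 + 5*c^2/4


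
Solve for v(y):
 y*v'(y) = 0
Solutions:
 v(y) = C1


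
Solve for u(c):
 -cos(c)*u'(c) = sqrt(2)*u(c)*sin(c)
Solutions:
 u(c) = C1*cos(c)^(sqrt(2))


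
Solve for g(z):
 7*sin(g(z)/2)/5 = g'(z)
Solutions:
 -7*z/5 + log(cos(g(z)/2) - 1) - log(cos(g(z)/2) + 1) = C1


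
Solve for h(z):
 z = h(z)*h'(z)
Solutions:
 h(z) = -sqrt(C1 + z^2)
 h(z) = sqrt(C1 + z^2)


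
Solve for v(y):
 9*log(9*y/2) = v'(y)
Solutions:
 v(y) = C1 + 9*y*log(y) - 9*y + y*log(387420489/512)


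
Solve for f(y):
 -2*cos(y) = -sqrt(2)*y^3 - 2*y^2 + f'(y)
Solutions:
 f(y) = C1 + sqrt(2)*y^4/4 + 2*y^3/3 - 2*sin(y)


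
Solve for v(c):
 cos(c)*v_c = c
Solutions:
 v(c) = C1 + Integral(c/cos(c), c)


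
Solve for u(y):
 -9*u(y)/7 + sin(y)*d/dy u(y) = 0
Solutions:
 u(y) = C1*(cos(y) - 1)^(9/14)/(cos(y) + 1)^(9/14)


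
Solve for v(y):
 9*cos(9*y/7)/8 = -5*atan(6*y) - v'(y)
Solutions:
 v(y) = C1 - 5*y*atan(6*y) + 5*log(36*y^2 + 1)/12 - 7*sin(9*y/7)/8


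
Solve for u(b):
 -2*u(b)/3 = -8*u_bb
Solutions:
 u(b) = C1*exp(-sqrt(3)*b/6) + C2*exp(sqrt(3)*b/6)


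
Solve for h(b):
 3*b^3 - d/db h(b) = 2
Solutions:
 h(b) = C1 + 3*b^4/4 - 2*b


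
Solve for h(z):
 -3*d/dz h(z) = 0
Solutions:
 h(z) = C1


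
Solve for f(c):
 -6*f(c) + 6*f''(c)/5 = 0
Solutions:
 f(c) = C1*exp(-sqrt(5)*c) + C2*exp(sqrt(5)*c)


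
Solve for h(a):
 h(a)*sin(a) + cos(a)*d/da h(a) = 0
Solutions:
 h(a) = C1*cos(a)


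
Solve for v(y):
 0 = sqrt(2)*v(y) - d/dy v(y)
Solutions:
 v(y) = C1*exp(sqrt(2)*y)


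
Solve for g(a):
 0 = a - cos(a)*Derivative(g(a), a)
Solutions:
 g(a) = C1 + Integral(a/cos(a), a)


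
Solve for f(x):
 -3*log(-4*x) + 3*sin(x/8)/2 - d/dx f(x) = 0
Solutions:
 f(x) = C1 - 3*x*log(-x) - 6*x*log(2) + 3*x - 12*cos(x/8)


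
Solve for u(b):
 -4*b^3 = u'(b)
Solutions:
 u(b) = C1 - b^4


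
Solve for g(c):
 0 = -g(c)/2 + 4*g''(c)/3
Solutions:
 g(c) = C1*exp(-sqrt(6)*c/4) + C2*exp(sqrt(6)*c/4)


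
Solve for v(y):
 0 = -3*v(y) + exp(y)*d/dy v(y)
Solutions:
 v(y) = C1*exp(-3*exp(-y))


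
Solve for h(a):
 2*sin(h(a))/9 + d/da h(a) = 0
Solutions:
 2*a/9 + log(cos(h(a)) - 1)/2 - log(cos(h(a)) + 1)/2 = C1


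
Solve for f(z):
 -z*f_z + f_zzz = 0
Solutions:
 f(z) = C1 + Integral(C2*airyai(z) + C3*airybi(z), z)


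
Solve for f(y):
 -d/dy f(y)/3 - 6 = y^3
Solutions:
 f(y) = C1 - 3*y^4/4 - 18*y


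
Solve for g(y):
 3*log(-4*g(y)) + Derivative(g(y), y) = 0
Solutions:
 Integral(1/(log(-_y) + 2*log(2)), (_y, g(y)))/3 = C1 - y


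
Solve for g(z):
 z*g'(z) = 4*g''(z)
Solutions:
 g(z) = C1 + C2*erfi(sqrt(2)*z/4)


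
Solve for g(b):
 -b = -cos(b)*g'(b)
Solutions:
 g(b) = C1 + Integral(b/cos(b), b)


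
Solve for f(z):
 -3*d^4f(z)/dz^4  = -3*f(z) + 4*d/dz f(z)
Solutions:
 f(z) = (C1/sqrt(exp(sqrt(2)*3^(2/3)*z*sqrt(-3^(1/3) + 1 + 2*sqrt(2)/sqrt(-1 + 3^(1/3)))/3)) + C2*sqrt(exp(sqrt(2)*3^(2/3)*z*sqrt(-3^(1/3) + 1 + 2*sqrt(2)/sqrt(-1 + 3^(1/3)))/3)))*exp(-sqrt(2)*3^(2/3)*z*sqrt(-1 + 3^(1/3))/6) + (C3*sin(sqrt(2)*3^(2/3)*z*sqrt(-1 + 3^(1/3) + 2*sqrt(2)/sqrt(-1 + 3^(1/3)))/6) + C4*cos(sqrt(2)*3^(2/3)*z*sqrt(-1 + 3^(1/3) + 2*sqrt(2)/sqrt(-1 + 3^(1/3)))/6))*exp(sqrt(2)*3^(2/3)*z*sqrt(-1 + 3^(1/3))/6)


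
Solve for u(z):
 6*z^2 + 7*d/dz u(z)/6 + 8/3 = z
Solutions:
 u(z) = C1 - 12*z^3/7 + 3*z^2/7 - 16*z/7


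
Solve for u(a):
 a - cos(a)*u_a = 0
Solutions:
 u(a) = C1 + Integral(a/cos(a), a)


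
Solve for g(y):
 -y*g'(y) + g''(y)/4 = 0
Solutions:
 g(y) = C1 + C2*erfi(sqrt(2)*y)


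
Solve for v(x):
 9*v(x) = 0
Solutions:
 v(x) = 0


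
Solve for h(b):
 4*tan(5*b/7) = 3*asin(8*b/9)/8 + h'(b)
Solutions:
 h(b) = C1 - 3*b*asin(8*b/9)/8 - 3*sqrt(81 - 64*b^2)/64 - 28*log(cos(5*b/7))/5


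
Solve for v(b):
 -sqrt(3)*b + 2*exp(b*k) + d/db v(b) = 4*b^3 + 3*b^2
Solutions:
 v(b) = C1 + b^4 + b^3 + sqrt(3)*b^2/2 - 2*exp(b*k)/k


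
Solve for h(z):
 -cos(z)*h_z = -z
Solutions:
 h(z) = C1 + Integral(z/cos(z), z)


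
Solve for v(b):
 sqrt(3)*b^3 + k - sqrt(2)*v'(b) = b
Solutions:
 v(b) = C1 + sqrt(6)*b^4/8 - sqrt(2)*b^2/4 + sqrt(2)*b*k/2


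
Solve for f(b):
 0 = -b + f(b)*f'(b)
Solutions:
 f(b) = -sqrt(C1 + b^2)
 f(b) = sqrt(C1 + b^2)


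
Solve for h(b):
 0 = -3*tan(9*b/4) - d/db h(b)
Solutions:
 h(b) = C1 + 4*log(cos(9*b/4))/3


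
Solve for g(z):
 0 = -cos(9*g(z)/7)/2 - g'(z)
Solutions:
 z/2 - 7*log(sin(9*g(z)/7) - 1)/18 + 7*log(sin(9*g(z)/7) + 1)/18 = C1


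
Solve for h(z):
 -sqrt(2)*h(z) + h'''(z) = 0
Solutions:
 h(z) = C3*exp(2^(1/6)*z) + (C1*sin(2^(1/6)*sqrt(3)*z/2) + C2*cos(2^(1/6)*sqrt(3)*z/2))*exp(-2^(1/6)*z/2)


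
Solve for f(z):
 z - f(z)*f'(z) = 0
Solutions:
 f(z) = -sqrt(C1 + z^2)
 f(z) = sqrt(C1 + z^2)


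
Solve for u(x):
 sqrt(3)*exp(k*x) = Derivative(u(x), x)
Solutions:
 u(x) = C1 + sqrt(3)*exp(k*x)/k


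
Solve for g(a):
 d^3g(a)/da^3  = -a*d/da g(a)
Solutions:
 g(a) = C1 + Integral(C2*airyai(-a) + C3*airybi(-a), a)


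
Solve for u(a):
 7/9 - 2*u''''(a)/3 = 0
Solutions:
 u(a) = C1 + C2*a + C3*a^2 + C4*a^3 + 7*a^4/144


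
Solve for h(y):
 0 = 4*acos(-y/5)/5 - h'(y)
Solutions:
 h(y) = C1 + 4*y*acos(-y/5)/5 + 4*sqrt(25 - y^2)/5


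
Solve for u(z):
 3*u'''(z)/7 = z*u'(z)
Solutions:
 u(z) = C1 + Integral(C2*airyai(3^(2/3)*7^(1/3)*z/3) + C3*airybi(3^(2/3)*7^(1/3)*z/3), z)


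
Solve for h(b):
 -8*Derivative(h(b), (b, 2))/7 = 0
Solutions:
 h(b) = C1 + C2*b


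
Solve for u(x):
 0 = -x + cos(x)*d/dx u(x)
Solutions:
 u(x) = C1 + Integral(x/cos(x), x)


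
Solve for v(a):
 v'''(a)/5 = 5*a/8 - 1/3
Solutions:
 v(a) = C1 + C2*a + C3*a^2 + 25*a^4/192 - 5*a^3/18


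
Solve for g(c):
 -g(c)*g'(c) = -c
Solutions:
 g(c) = -sqrt(C1 + c^2)
 g(c) = sqrt(C1 + c^2)


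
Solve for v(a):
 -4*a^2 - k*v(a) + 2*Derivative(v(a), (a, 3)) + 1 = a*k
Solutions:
 v(a) = C1*exp(2^(2/3)*a*k^(1/3)/2) + C2*exp(2^(2/3)*a*k^(1/3)*(-1 + sqrt(3)*I)/4) + C3*exp(-2^(2/3)*a*k^(1/3)*(1 + sqrt(3)*I)/4) - 4*a^2/k - a + 1/k


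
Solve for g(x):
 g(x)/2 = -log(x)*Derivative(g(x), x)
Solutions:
 g(x) = C1*exp(-li(x)/2)


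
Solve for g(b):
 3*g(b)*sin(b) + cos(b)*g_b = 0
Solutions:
 g(b) = C1*cos(b)^3


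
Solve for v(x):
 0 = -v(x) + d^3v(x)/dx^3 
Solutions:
 v(x) = C3*exp(x) + (C1*sin(sqrt(3)*x/2) + C2*cos(sqrt(3)*x/2))*exp(-x/2)


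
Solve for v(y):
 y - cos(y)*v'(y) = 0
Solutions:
 v(y) = C1 + Integral(y/cos(y), y)


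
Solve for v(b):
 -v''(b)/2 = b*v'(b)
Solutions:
 v(b) = C1 + C2*erf(b)


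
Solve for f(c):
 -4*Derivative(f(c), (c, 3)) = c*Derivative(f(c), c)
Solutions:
 f(c) = C1 + Integral(C2*airyai(-2^(1/3)*c/2) + C3*airybi(-2^(1/3)*c/2), c)


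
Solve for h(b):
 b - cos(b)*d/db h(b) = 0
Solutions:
 h(b) = C1 + Integral(b/cos(b), b)


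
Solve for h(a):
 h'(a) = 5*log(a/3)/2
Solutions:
 h(a) = C1 + 5*a*log(a)/2 - 5*a*log(3)/2 - 5*a/2


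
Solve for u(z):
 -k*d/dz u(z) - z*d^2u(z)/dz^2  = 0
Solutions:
 u(z) = C1 + z^(1 - re(k))*(C2*sin(log(z)*Abs(im(k))) + C3*cos(log(z)*im(k)))


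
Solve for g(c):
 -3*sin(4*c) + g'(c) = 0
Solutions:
 g(c) = C1 - 3*cos(4*c)/4


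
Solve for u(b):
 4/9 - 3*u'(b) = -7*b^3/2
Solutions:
 u(b) = C1 + 7*b^4/24 + 4*b/27


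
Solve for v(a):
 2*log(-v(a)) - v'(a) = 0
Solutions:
 -li(-v(a)) = C1 + 2*a


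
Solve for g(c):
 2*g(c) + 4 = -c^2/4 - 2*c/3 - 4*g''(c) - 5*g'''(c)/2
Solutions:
 g(c) = C1*exp(c*(-16 + 32*2^(2/3)/(15*sqrt(3561) + 931)^(1/3) + 2^(1/3)*(15*sqrt(3561) + 931)^(1/3))/30)*sin(2^(1/3)*sqrt(3)*c*(-(15*sqrt(3561) + 931)^(1/3) + 32*2^(1/3)/(15*sqrt(3561) + 931)^(1/3))/30) + C2*exp(c*(-16 + 32*2^(2/3)/(15*sqrt(3561) + 931)^(1/3) + 2^(1/3)*(15*sqrt(3561) + 931)^(1/3))/30)*cos(2^(1/3)*sqrt(3)*c*(-(15*sqrt(3561) + 931)^(1/3) + 32*2^(1/3)/(15*sqrt(3561) + 931)^(1/3))/30) + C3*exp(-c*(32*2^(2/3)/(15*sqrt(3561) + 931)^(1/3) + 8 + 2^(1/3)*(15*sqrt(3561) + 931)^(1/3))/15) - c^2/8 - c/3 - 3/2


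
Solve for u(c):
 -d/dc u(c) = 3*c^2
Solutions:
 u(c) = C1 - c^3


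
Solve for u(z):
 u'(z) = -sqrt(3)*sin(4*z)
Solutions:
 u(z) = C1 + sqrt(3)*cos(4*z)/4


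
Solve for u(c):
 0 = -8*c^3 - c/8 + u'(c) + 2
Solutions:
 u(c) = C1 + 2*c^4 + c^2/16 - 2*c


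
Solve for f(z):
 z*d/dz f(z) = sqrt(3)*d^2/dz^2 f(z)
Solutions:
 f(z) = C1 + C2*erfi(sqrt(2)*3^(3/4)*z/6)


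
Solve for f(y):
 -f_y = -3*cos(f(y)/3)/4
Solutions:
 -3*y/4 - 3*log(sin(f(y)/3) - 1)/2 + 3*log(sin(f(y)/3) + 1)/2 = C1


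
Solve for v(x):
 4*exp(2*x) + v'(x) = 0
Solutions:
 v(x) = C1 - 2*exp(2*x)


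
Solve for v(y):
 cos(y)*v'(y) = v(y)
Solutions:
 v(y) = C1*sqrt(sin(y) + 1)/sqrt(sin(y) - 1)


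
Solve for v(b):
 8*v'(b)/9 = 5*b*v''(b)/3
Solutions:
 v(b) = C1 + C2*b^(23/15)


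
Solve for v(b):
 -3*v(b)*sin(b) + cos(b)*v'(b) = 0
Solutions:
 v(b) = C1/cos(b)^3


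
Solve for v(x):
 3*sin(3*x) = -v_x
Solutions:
 v(x) = C1 + cos(3*x)


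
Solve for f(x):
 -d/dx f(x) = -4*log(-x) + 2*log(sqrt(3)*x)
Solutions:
 f(x) = C1 + 2*x*log(x) + x*(-2 - log(3) + 4*I*pi)


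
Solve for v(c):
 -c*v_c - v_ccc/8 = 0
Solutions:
 v(c) = C1 + Integral(C2*airyai(-2*c) + C3*airybi(-2*c), c)


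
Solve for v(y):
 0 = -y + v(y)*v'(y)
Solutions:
 v(y) = -sqrt(C1 + y^2)
 v(y) = sqrt(C1 + y^2)


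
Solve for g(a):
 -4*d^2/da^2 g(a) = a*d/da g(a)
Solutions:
 g(a) = C1 + C2*erf(sqrt(2)*a/4)


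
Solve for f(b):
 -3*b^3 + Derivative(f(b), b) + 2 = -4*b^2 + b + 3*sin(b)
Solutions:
 f(b) = C1 + 3*b^4/4 - 4*b^3/3 + b^2/2 - 2*b - 3*cos(b)


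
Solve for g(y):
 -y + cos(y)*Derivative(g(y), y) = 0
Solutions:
 g(y) = C1 + Integral(y/cos(y), y)


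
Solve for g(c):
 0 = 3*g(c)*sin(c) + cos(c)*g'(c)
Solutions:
 g(c) = C1*cos(c)^3


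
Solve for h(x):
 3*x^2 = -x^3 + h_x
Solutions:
 h(x) = C1 + x^4/4 + x^3


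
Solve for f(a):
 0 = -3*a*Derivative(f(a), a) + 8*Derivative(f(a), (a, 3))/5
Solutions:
 f(a) = C1 + Integral(C2*airyai(15^(1/3)*a/2) + C3*airybi(15^(1/3)*a/2), a)


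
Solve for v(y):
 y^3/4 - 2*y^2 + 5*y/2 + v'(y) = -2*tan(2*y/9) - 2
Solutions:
 v(y) = C1 - y^4/16 + 2*y^3/3 - 5*y^2/4 - 2*y + 9*log(cos(2*y/9))


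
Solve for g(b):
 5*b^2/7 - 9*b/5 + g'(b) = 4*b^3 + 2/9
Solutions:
 g(b) = C1 + b^4 - 5*b^3/21 + 9*b^2/10 + 2*b/9


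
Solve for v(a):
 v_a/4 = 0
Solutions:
 v(a) = C1


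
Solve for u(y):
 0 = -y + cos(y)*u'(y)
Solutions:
 u(y) = C1 + Integral(y/cos(y), y)


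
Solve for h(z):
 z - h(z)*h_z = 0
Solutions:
 h(z) = -sqrt(C1 + z^2)
 h(z) = sqrt(C1 + z^2)


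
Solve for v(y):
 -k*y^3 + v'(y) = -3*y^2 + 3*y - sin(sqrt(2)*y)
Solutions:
 v(y) = C1 + k*y^4/4 - y^3 + 3*y^2/2 + sqrt(2)*cos(sqrt(2)*y)/2


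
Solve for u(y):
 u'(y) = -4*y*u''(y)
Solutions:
 u(y) = C1 + C2*y^(3/4)


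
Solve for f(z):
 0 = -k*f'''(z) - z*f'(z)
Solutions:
 f(z) = C1 + Integral(C2*airyai(z*(-1/k)^(1/3)) + C3*airybi(z*(-1/k)^(1/3)), z)


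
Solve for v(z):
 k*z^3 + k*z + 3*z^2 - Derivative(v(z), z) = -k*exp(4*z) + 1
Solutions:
 v(z) = C1 + k*z^4/4 + k*z^2/2 + k*exp(4*z)/4 + z^3 - z


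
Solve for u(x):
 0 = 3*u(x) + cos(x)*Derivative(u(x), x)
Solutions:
 u(x) = C1*(sin(x) - 1)^(3/2)/(sin(x) + 1)^(3/2)


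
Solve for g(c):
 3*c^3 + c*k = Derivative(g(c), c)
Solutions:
 g(c) = C1 + 3*c^4/4 + c^2*k/2


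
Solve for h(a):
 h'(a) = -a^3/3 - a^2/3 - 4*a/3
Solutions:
 h(a) = C1 - a^4/12 - a^3/9 - 2*a^2/3


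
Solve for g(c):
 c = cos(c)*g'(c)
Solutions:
 g(c) = C1 + Integral(c/cos(c), c)


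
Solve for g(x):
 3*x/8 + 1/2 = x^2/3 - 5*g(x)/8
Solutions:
 g(x) = 8*x^2/15 - 3*x/5 - 4/5


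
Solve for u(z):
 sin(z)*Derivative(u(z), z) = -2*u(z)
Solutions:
 u(z) = C1*(cos(z) + 1)/(cos(z) - 1)


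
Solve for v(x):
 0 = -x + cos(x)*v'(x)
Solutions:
 v(x) = C1 + Integral(x/cos(x), x)


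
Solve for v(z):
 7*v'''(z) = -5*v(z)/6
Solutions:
 v(z) = C3*exp(-42^(2/3)*5^(1/3)*z/42) + (C1*sin(14^(2/3)*3^(1/6)*5^(1/3)*z/28) + C2*cos(14^(2/3)*3^(1/6)*5^(1/3)*z/28))*exp(42^(2/3)*5^(1/3)*z/84)


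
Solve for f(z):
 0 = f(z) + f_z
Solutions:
 f(z) = C1*exp(-z)


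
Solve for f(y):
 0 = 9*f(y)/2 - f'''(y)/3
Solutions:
 f(y) = C3*exp(3*2^(2/3)*y/2) + (C1*sin(3*2^(2/3)*sqrt(3)*y/4) + C2*cos(3*2^(2/3)*sqrt(3)*y/4))*exp(-3*2^(2/3)*y/4)


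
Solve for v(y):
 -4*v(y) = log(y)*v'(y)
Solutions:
 v(y) = C1*exp(-4*li(y))


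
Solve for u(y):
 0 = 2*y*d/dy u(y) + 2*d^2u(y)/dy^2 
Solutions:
 u(y) = C1 + C2*erf(sqrt(2)*y/2)


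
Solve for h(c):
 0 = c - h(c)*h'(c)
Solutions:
 h(c) = -sqrt(C1 + c^2)
 h(c) = sqrt(C1 + c^2)


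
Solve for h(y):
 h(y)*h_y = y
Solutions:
 h(y) = -sqrt(C1 + y^2)
 h(y) = sqrt(C1 + y^2)


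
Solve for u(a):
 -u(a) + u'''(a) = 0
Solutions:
 u(a) = C3*exp(a) + (C1*sin(sqrt(3)*a/2) + C2*cos(sqrt(3)*a/2))*exp(-a/2)


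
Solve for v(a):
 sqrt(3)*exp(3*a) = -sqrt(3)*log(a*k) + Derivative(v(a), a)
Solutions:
 v(a) = C1 + sqrt(3)*a*log(a*k) - sqrt(3)*a + sqrt(3)*exp(3*a)/3


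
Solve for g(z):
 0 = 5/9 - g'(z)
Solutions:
 g(z) = C1 + 5*z/9


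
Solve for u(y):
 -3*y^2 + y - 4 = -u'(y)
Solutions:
 u(y) = C1 + y^3 - y^2/2 + 4*y


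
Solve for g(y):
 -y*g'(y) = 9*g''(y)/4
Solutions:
 g(y) = C1 + C2*erf(sqrt(2)*y/3)


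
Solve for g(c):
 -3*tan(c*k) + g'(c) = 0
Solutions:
 g(c) = C1 + 3*Piecewise((-log(cos(c*k))/k, Ne(k, 0)), (0, True))


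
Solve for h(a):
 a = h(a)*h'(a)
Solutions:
 h(a) = -sqrt(C1 + a^2)
 h(a) = sqrt(C1 + a^2)


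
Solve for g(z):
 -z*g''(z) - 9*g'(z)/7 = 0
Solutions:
 g(z) = C1 + C2/z^(2/7)


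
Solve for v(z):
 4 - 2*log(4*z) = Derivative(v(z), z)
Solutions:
 v(z) = C1 - 2*z*log(z) - z*log(16) + 6*z


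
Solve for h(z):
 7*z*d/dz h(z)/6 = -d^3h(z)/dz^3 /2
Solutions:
 h(z) = C1 + Integral(C2*airyai(-3^(2/3)*7^(1/3)*z/3) + C3*airybi(-3^(2/3)*7^(1/3)*z/3), z)


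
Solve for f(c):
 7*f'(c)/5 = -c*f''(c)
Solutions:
 f(c) = C1 + C2/c^(2/5)


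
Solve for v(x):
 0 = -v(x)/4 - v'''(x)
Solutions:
 v(x) = C3*exp(-2^(1/3)*x/2) + (C1*sin(2^(1/3)*sqrt(3)*x/4) + C2*cos(2^(1/3)*sqrt(3)*x/4))*exp(2^(1/3)*x/4)


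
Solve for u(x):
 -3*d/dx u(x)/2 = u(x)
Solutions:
 u(x) = C1*exp(-2*x/3)


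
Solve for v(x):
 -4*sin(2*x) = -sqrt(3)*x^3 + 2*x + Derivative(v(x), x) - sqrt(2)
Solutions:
 v(x) = C1 + sqrt(3)*x^4/4 - x^2 + sqrt(2)*x + 2*cos(2*x)


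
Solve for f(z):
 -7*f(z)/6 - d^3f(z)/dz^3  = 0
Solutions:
 f(z) = C3*exp(-6^(2/3)*7^(1/3)*z/6) + (C1*sin(2^(2/3)*3^(1/6)*7^(1/3)*z/4) + C2*cos(2^(2/3)*3^(1/6)*7^(1/3)*z/4))*exp(6^(2/3)*7^(1/3)*z/12)


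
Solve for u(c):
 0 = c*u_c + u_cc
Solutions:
 u(c) = C1 + C2*erf(sqrt(2)*c/2)


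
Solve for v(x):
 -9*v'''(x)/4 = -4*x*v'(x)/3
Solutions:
 v(x) = C1 + Integral(C2*airyai(2*2^(1/3)*x/3) + C3*airybi(2*2^(1/3)*x/3), x)


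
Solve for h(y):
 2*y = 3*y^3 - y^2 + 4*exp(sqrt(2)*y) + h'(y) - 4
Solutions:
 h(y) = C1 - 3*y^4/4 + y^3/3 + y^2 + 4*y - 2*sqrt(2)*exp(sqrt(2)*y)


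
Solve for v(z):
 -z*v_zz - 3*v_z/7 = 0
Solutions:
 v(z) = C1 + C2*z^(4/7)


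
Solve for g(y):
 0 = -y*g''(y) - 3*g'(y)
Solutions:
 g(y) = C1 + C2/y^2


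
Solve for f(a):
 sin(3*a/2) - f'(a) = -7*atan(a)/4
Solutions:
 f(a) = C1 + 7*a*atan(a)/4 - 7*log(a^2 + 1)/8 - 2*cos(3*a/2)/3


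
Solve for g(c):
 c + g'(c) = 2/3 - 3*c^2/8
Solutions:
 g(c) = C1 - c^3/8 - c^2/2 + 2*c/3


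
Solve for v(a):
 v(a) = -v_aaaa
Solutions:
 v(a) = (C1*sin(sqrt(2)*a/2) + C2*cos(sqrt(2)*a/2))*exp(-sqrt(2)*a/2) + (C3*sin(sqrt(2)*a/2) + C4*cos(sqrt(2)*a/2))*exp(sqrt(2)*a/2)


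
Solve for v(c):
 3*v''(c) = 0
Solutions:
 v(c) = C1 + C2*c


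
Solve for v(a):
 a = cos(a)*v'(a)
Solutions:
 v(a) = C1 + Integral(a/cos(a), a)


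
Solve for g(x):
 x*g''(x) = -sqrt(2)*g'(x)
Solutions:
 g(x) = C1 + C2*x^(1 - sqrt(2))


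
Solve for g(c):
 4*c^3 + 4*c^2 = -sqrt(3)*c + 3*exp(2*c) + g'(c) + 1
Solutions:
 g(c) = C1 + c^4 + 4*c^3/3 + sqrt(3)*c^2/2 - c - 3*exp(2*c)/2


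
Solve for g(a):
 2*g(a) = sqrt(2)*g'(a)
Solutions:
 g(a) = C1*exp(sqrt(2)*a)


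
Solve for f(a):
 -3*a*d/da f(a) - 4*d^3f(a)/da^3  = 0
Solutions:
 f(a) = C1 + Integral(C2*airyai(-6^(1/3)*a/2) + C3*airybi(-6^(1/3)*a/2), a)


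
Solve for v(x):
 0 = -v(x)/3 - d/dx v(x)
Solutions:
 v(x) = C1*exp(-x/3)


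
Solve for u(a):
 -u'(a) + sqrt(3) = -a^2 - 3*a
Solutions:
 u(a) = C1 + a^3/3 + 3*a^2/2 + sqrt(3)*a


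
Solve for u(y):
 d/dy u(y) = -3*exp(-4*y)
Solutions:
 u(y) = C1 + 3*exp(-4*y)/4


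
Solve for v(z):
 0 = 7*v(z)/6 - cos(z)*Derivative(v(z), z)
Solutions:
 v(z) = C1*(sin(z) + 1)^(7/12)/(sin(z) - 1)^(7/12)


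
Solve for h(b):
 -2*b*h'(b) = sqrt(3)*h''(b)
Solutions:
 h(b) = C1 + C2*erf(3^(3/4)*b/3)


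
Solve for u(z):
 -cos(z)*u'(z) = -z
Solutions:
 u(z) = C1 + Integral(z/cos(z), z)


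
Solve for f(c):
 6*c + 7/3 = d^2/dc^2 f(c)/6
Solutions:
 f(c) = C1 + C2*c + 6*c^3 + 7*c^2


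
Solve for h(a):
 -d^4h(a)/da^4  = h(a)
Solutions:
 h(a) = (C1*sin(sqrt(2)*a/2) + C2*cos(sqrt(2)*a/2))*exp(-sqrt(2)*a/2) + (C3*sin(sqrt(2)*a/2) + C4*cos(sqrt(2)*a/2))*exp(sqrt(2)*a/2)


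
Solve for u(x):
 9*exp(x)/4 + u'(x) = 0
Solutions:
 u(x) = C1 - 9*exp(x)/4


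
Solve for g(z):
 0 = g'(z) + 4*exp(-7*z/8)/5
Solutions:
 g(z) = C1 + 32*exp(-7*z/8)/35


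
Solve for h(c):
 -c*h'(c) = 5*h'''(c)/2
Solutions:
 h(c) = C1 + Integral(C2*airyai(-2^(1/3)*5^(2/3)*c/5) + C3*airybi(-2^(1/3)*5^(2/3)*c/5), c)


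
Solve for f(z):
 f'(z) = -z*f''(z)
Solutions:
 f(z) = C1 + C2*log(z)


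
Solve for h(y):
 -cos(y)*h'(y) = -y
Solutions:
 h(y) = C1 + Integral(y/cos(y), y)


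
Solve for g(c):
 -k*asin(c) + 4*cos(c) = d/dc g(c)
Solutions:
 g(c) = C1 - k*(c*asin(c) + sqrt(1 - c^2)) + 4*sin(c)


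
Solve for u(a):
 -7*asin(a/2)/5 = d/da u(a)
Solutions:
 u(a) = C1 - 7*a*asin(a/2)/5 - 7*sqrt(4 - a^2)/5


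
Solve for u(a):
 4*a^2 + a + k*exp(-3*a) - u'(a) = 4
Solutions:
 u(a) = C1 + 4*a^3/3 + a^2/2 - 4*a - k*exp(-3*a)/3


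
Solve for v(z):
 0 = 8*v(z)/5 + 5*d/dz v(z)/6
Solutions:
 v(z) = C1*exp(-48*z/25)


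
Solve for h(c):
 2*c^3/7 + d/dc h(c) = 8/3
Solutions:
 h(c) = C1 - c^4/14 + 8*c/3


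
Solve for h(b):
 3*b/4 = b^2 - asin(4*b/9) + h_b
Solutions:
 h(b) = C1 - b^3/3 + 3*b^2/8 + b*asin(4*b/9) + sqrt(81 - 16*b^2)/4


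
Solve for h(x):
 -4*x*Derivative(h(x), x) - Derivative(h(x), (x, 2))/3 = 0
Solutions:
 h(x) = C1 + C2*erf(sqrt(6)*x)


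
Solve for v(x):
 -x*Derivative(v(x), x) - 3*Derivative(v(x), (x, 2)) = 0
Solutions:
 v(x) = C1 + C2*erf(sqrt(6)*x/6)


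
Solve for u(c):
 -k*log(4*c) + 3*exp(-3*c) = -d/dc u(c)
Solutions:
 u(c) = C1 + c*k*log(c) + c*k*(-1 + 2*log(2)) + exp(-3*c)


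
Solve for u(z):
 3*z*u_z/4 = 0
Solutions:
 u(z) = C1


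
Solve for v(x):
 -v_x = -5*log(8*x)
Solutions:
 v(x) = C1 + 5*x*log(x) - 5*x + x*log(32768)


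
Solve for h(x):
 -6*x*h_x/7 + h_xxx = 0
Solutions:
 h(x) = C1 + Integral(C2*airyai(6^(1/3)*7^(2/3)*x/7) + C3*airybi(6^(1/3)*7^(2/3)*x/7), x)


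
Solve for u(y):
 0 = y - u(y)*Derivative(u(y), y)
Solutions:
 u(y) = -sqrt(C1 + y^2)
 u(y) = sqrt(C1 + y^2)


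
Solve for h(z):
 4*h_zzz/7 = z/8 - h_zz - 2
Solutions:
 h(z) = C1 + C2*z + C3*exp(-7*z/4) + z^3/48 - 29*z^2/28


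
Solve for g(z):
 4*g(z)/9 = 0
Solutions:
 g(z) = 0


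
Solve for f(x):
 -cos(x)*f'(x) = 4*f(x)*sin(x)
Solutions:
 f(x) = C1*cos(x)^4


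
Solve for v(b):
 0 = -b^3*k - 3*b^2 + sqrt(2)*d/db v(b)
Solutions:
 v(b) = C1 + sqrt(2)*b^4*k/8 + sqrt(2)*b^3/2


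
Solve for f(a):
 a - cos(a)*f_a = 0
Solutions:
 f(a) = C1 + Integral(a/cos(a), a)


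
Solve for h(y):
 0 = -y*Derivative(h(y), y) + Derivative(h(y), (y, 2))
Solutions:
 h(y) = C1 + C2*erfi(sqrt(2)*y/2)


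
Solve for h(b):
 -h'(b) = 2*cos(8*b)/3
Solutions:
 h(b) = C1 - sin(8*b)/12


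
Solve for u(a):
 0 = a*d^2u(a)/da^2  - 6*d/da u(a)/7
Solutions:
 u(a) = C1 + C2*a^(13/7)


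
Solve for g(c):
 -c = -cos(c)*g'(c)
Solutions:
 g(c) = C1 + Integral(c/cos(c), c)


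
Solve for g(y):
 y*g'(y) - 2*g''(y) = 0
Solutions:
 g(y) = C1 + C2*erfi(y/2)


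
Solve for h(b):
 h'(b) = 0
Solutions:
 h(b) = C1


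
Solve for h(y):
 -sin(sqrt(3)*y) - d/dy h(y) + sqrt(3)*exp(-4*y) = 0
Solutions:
 h(y) = C1 + sqrt(3)*cos(sqrt(3)*y)/3 - sqrt(3)*exp(-4*y)/4


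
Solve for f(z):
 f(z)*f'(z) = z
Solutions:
 f(z) = -sqrt(C1 + z^2)
 f(z) = sqrt(C1 + z^2)


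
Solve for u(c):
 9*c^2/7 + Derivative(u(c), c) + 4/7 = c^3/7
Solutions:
 u(c) = C1 + c^4/28 - 3*c^3/7 - 4*c/7


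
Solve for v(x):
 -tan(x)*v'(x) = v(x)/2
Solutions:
 v(x) = C1/sqrt(sin(x))


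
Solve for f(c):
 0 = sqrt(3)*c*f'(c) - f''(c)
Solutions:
 f(c) = C1 + C2*erfi(sqrt(2)*3^(1/4)*c/2)


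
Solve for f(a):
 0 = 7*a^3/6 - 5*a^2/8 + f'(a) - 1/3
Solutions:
 f(a) = C1 - 7*a^4/24 + 5*a^3/24 + a/3


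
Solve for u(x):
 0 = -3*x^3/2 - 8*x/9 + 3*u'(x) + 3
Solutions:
 u(x) = C1 + x^4/8 + 4*x^2/27 - x


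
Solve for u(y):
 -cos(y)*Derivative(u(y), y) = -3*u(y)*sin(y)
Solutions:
 u(y) = C1/cos(y)^3


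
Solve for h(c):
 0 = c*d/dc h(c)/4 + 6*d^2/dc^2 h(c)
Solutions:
 h(c) = C1 + C2*erf(sqrt(3)*c/12)


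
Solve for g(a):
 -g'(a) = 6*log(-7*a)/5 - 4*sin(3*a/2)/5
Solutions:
 g(a) = C1 - 6*a*log(-a)/5 - 6*a*log(7)/5 + 6*a/5 - 8*cos(3*a/2)/15


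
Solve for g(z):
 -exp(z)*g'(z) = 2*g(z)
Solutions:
 g(z) = C1*exp(2*exp(-z))


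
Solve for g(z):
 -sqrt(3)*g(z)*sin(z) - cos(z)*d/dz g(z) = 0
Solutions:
 g(z) = C1*cos(z)^(sqrt(3))


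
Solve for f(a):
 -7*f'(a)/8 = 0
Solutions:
 f(a) = C1


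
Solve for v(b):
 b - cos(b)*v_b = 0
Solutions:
 v(b) = C1 + Integral(b/cos(b), b)


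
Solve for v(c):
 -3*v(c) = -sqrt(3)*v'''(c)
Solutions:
 v(c) = C3*exp(3^(1/6)*c) + (C1*sin(3^(2/3)*c/2) + C2*cos(3^(2/3)*c/2))*exp(-3^(1/6)*c/2)


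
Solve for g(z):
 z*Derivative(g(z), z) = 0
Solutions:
 g(z) = C1


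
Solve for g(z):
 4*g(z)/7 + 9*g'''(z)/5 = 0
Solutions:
 g(z) = C3*exp(-2940^(1/3)*z/21) + (C1*sin(3^(5/6)*980^(1/3)*z/42) + C2*cos(3^(5/6)*980^(1/3)*z/42))*exp(2940^(1/3)*z/42)


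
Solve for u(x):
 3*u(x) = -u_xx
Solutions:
 u(x) = C1*sin(sqrt(3)*x) + C2*cos(sqrt(3)*x)


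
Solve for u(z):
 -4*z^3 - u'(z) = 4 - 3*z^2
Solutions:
 u(z) = C1 - z^4 + z^3 - 4*z


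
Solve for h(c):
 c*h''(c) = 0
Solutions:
 h(c) = C1 + C2*c


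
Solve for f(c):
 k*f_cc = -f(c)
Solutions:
 f(c) = C1*exp(-c*sqrt(-1/k)) + C2*exp(c*sqrt(-1/k))


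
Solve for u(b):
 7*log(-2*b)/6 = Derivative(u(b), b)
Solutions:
 u(b) = C1 + 7*b*log(-b)/6 + 7*b*(-1 + log(2))/6


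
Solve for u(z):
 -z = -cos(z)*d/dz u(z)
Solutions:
 u(z) = C1 + Integral(z/cos(z), z)


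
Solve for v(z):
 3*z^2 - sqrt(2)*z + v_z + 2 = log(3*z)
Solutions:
 v(z) = C1 - z^3 + sqrt(2)*z^2/2 + z*log(z) - 3*z + z*log(3)


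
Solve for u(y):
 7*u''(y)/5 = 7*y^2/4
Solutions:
 u(y) = C1 + C2*y + 5*y^4/48


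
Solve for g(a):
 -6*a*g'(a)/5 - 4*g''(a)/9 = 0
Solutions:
 g(a) = C1 + C2*erf(3*sqrt(15)*a/10)


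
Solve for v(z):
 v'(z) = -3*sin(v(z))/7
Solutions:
 3*z/7 + log(cos(v(z)) - 1)/2 - log(cos(v(z)) + 1)/2 = C1


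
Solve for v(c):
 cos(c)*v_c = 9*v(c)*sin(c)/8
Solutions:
 v(c) = C1/cos(c)^(9/8)


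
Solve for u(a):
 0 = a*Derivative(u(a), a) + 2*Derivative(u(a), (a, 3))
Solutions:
 u(a) = C1 + Integral(C2*airyai(-2^(2/3)*a/2) + C3*airybi(-2^(2/3)*a/2), a)


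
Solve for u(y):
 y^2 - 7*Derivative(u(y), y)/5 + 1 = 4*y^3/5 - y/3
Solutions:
 u(y) = C1 - y^4/7 + 5*y^3/21 + 5*y^2/42 + 5*y/7


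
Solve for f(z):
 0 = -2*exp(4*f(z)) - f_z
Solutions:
 f(z) = log(-I*(1/(C1 + 8*z))^(1/4))
 f(z) = log(I*(1/(C1 + 8*z))^(1/4))
 f(z) = log(-(1/(C1 + 8*z))^(1/4))
 f(z) = log(1/(C1 + 8*z))/4


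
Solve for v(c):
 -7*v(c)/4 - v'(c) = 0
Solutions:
 v(c) = C1*exp(-7*c/4)


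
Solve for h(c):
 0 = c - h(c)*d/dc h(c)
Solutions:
 h(c) = -sqrt(C1 + c^2)
 h(c) = sqrt(C1 + c^2)


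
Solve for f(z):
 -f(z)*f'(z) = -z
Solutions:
 f(z) = -sqrt(C1 + z^2)
 f(z) = sqrt(C1 + z^2)


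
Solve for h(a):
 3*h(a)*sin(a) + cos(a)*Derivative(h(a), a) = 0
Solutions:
 h(a) = C1*cos(a)^3


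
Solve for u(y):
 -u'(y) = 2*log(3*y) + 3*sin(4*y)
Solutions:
 u(y) = C1 - 2*y*log(y) - 2*y*log(3) + 2*y + 3*cos(4*y)/4


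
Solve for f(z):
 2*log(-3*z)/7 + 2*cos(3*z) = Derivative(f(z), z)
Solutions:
 f(z) = C1 + 2*z*log(-z)/7 - 2*z/7 + 2*z*log(3)/7 + 2*sin(3*z)/3


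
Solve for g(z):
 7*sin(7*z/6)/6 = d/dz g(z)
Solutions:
 g(z) = C1 - cos(7*z/6)


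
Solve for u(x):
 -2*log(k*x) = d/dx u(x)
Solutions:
 u(x) = C1 - 2*x*log(k*x) + 2*x


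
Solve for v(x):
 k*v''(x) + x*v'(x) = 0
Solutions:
 v(x) = C1 + C2*sqrt(k)*erf(sqrt(2)*x*sqrt(1/k)/2)


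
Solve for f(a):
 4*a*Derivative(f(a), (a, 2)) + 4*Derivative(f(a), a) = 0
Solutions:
 f(a) = C1 + C2*log(a)


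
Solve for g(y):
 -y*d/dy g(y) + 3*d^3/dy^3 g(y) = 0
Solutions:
 g(y) = C1 + Integral(C2*airyai(3^(2/3)*y/3) + C3*airybi(3^(2/3)*y/3), y)


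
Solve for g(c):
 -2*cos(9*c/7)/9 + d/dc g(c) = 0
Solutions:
 g(c) = C1 + 14*sin(9*c/7)/81


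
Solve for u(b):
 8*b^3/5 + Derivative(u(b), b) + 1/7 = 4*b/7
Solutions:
 u(b) = C1 - 2*b^4/5 + 2*b^2/7 - b/7


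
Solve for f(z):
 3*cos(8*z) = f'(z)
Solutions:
 f(z) = C1 + 3*sin(8*z)/8


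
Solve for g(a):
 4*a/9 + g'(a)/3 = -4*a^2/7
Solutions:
 g(a) = C1 - 4*a^3/7 - 2*a^2/3


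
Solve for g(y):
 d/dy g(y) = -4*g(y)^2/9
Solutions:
 g(y) = 9/(C1 + 4*y)


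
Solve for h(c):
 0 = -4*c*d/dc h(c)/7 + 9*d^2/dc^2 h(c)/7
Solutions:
 h(c) = C1 + C2*erfi(sqrt(2)*c/3)


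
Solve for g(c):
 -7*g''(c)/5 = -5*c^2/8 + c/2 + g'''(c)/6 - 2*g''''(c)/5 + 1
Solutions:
 g(c) = C1 + C2*c + C3*exp(c*(5 - sqrt(2041))/24) + C4*exp(c*(5 + sqrt(2041))/24) + 25*c^4/672 - 545*c^3/7056 - 19955*c^2/98784
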